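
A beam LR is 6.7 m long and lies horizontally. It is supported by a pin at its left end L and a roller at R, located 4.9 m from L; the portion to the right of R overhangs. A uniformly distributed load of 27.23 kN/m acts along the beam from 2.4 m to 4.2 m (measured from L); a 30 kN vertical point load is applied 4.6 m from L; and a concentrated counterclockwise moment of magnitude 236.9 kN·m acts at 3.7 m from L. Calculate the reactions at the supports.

Resultant of the distributed load: 27.23 × 1.8 = 49.014 kN at 3.3 m from L.
Moments about L: R_y·4.9 − (27.23·1.8)·3.3 − 30·4.6 + 236.9 = 0 → R_y = 62.8462/4.9 = 12.8258 ≈ 12.83 kN.
ΣF_y = 0: L_y + 12.8258 − 27.23·1.8 − 30 = 0 → L_y = 66.19 kN.
ΣF_x = 0: no horizontal applied forces, so L_x = 0.

L_x = 0, L_y = 66.19 kN, R_y = 12.83 kN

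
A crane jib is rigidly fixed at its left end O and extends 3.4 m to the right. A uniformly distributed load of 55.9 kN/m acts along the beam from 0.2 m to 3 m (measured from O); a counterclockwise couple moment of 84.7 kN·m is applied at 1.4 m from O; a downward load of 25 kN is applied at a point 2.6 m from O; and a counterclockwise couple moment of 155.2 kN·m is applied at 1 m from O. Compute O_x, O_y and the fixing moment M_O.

O_x = 0, O_y = 181.5 kN, M_O = 75.53 kN·m

Resultant of the distributed load: 55.9 × 2.8 = 156.52 kN at 1.6 m from O.
ΣF_x = 0: O_x = 0.
ΣF_y = 0: O_y − 55.9·2.8 − 25 = 0 → O_y = 181.5 kN.
ΣM about O: M_O − (55.9·2.8)·1.6 + 84.7 − 25·2.6 + 155.2 = 0 → M_O = 75.53 kN·m.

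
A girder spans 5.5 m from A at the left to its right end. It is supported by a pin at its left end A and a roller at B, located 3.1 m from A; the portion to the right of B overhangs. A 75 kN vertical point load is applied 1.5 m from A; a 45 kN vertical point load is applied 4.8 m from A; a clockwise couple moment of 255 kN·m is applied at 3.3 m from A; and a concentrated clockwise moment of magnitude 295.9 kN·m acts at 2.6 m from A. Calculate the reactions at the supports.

A_x = 0, A_y = -163.7 kN, B_y = 283.7 kN

Taking moments about A: B_y·3.1 − 75·1.5 − 45·4.8 − 255 − 295.9 = 0 → B_y = 879.4/3.1 = 283.677 ≈ 283.7 kN.
ΣF_y = 0: A_y + 283.677 − 75 − 45 = 0 → A_y = -163.7 kN.
ΣF_x = 0: no horizontal applied forces, so A_x = 0.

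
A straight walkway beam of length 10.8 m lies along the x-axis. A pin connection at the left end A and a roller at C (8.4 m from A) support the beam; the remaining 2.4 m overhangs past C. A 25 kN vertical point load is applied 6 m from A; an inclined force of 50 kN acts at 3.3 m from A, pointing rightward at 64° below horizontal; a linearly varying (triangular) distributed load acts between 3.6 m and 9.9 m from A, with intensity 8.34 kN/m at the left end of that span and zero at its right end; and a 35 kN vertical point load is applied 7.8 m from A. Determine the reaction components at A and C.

Resultant of the triangular load: ½ × 8.34 × 6.3 = 26.271 kN, acting at 5.7 m from A (one-third of the span from the peak).
ΣM about A: C_y·8.4 − 25·6 − 50·sin64°·3.3 − (½·8.34·6.3)·5.7 − 35·7.8 = 0 → C_y = 721.046/8.4 = 85.8388 ≈ 85.84 kN.
ΣF_y = 0: A_y + 85.8388 − 25 − 50·sin64° − ½·8.34·6.3 − 35 = 0 → A_y = 45.37 kN.
ΣF_x = 0: A_x + 50·cos64° = 0 → A_x = -21.92 kN.

A_x = -21.92 kN, A_y = 45.37 kN, C_y = 85.84 kN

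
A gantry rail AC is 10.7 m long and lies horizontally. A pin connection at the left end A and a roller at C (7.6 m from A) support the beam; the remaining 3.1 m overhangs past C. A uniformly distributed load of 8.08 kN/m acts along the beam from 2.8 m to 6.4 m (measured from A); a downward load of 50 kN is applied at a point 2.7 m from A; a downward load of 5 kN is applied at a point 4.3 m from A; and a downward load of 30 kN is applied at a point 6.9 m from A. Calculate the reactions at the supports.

A_x = 0, A_y = 48.65 kN, C_y = 65.43 kN

Resultant of the distributed load: 8.08 × 3.6 = 29.088 kN at 4.6 m from A.
ΣM about A: C_y·7.6 − (8.08·3.6)·4.6 − 50·2.7 − 5·4.3 − 30·6.9 = 0 → C_y = 497.3048/7.6 = 65.4348 ≈ 65.43 kN.
ΣF_y = 0: A_y + 65.4348 − 8.08·3.6 − 50 − 5 − 30 = 0 → A_y = 48.65 kN.
ΣF_x = 0: no horizontal applied forces, so A_x = 0.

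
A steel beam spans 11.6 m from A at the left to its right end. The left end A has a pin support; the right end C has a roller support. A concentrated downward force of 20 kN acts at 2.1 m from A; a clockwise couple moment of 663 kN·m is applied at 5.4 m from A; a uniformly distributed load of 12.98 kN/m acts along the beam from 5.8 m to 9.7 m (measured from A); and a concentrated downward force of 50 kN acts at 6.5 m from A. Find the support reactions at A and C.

A_x = 0, A_y = -1.992 kN, C_y = 122.6 kN

Resultant of the distributed load: 12.98 × 3.9 = 50.622 kN at 7.75 m from A.
Taking moments about A: C_y·11.6 − 20·2.1 − 663 − (12.98·3.9)·7.75 − 50·6.5 = 0 → C_y = 1422.3205/11.6 = 122.614 ≈ 122.6 kN.
ΣF_y = 0: A_y + 122.614 − 20 − 12.98·3.9 − 50 = 0 → A_y = -1.992 kN.
ΣF_x = 0: no horizontal applied forces, so A_x = 0.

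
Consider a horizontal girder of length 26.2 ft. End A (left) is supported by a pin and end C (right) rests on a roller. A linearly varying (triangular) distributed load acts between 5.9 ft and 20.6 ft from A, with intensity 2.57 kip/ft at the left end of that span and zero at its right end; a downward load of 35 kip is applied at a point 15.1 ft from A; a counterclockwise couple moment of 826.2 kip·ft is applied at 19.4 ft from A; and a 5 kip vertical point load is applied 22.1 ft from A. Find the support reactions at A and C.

A_x = 0, A_y = 58.25 kip, C_y = 0.6415 kip

Resultant of the triangular load: ½ × 2.57 × 14.7 = 18.8895 kip, acting at 10.8 ft from A (one-third of the span from the peak).
ΣM about A: C_y·26.2 − (½·2.57·14.7)·10.8 − 35·15.1 + 826.2 − 5·22.1 = 0 → C_y = 16.8066/26.2 = 0.641473 ≈ 0.6415 kip.
ΣF_y = 0: A_y + 0.641473 − ½·2.57·14.7 − 35 − 5 = 0 → A_y = 58.25 kip.
ΣF_x = 0: no horizontal applied forces, so A_x = 0.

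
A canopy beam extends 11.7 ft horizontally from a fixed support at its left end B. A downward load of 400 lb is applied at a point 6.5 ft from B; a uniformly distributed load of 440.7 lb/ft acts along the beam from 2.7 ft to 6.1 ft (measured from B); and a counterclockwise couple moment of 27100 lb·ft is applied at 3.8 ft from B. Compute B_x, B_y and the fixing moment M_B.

Resultant of the distributed load: 440.7 × 3.4 = 1498.38 lb at 4.4 ft from B.
ΣF_x = 0: B_x = 0.
ΣF_y = 0: B_y − 400 − 440.7·3.4 = 0 → B_y = 1898 lb.
ΣM about B: M_B − 400·6.5 − (440.7·3.4)·4.4 + 27100 = 0 → M_B = -17910 lb·ft.

B_x = 0, B_y = 1898 lb, M_B = -17910 lb·ft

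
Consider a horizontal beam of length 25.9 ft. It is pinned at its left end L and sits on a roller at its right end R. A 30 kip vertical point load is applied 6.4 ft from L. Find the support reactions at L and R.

ΣM about L: R_y·25.9 − 30·6.4 = 0 → R_y = 192/25.9 = 7.41313 ≈ 7.413 kip.
ΣF_y = 0: L_y + 7.41313 − 30 = 0 → L_y = 22.59 kip.
ΣF_x = 0: no horizontal applied forces, so L_x = 0.

L_x = 0, L_y = 22.59 kip, R_y = 7.413 kip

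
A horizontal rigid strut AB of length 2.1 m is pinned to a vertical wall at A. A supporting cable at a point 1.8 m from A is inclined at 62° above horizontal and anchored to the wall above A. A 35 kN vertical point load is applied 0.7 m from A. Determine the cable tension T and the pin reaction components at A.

ΣM about A: T·sin62°·1.8 − 35·0.7 = 0 → T = 24.5/(1.8·0.882948) = 15.4155 ≈ 15.42 kN.
ΣF_x = 0: A_x − T·cos62° = 0 → A_x = 15.4155 × 0.469472 = 7.237 kN.
ΣF_y = 0: A_y + T·sin62° − 35 = 0 → A_y = 35 − 15.4155 × 0.882948 = 21.39 kN.

T = 15.42 kN, A_x = 7.237 kN, A_y = 21.39 kN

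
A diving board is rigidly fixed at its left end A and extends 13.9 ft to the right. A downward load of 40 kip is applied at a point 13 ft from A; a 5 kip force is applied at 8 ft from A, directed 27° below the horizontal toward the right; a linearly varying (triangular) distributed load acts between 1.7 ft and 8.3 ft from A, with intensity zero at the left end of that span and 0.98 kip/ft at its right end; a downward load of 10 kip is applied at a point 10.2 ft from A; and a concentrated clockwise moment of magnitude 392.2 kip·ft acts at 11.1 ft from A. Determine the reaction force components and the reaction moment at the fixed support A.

Resultant of the triangular load: ½ × 0.98 × 6.6 = 3.234 kip, acting at 6.1 ft from A (one-third of the span from the peak).
ΣF_x = 0: A_x + 5·cos27° = 0 → A_x = -4.455 kip.
ΣF_y = 0: A_y − 40 − 5·sin27° − ½·0.98·6.6 − 10 = 0 → A_y = 55.50 kip.
ΣM about A: M_A − 40·13 − 5·sin27°·8 − (½·0.98·6.6)·6.1 − 10·10.2 − 392.2 = 0 → M_A = 1052 kip·ft.

A_x = -4.455 kip, A_y = 55.50 kip, M_A = 1052 kip·ft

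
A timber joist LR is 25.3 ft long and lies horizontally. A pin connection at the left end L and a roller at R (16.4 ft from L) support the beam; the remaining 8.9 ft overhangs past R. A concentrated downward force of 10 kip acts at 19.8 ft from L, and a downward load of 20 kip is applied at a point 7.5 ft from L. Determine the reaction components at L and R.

L_x = 0, L_y = 8.780 kip, R_y = 21.22 kip

ΣM about L: R_y·16.4 − 10·19.8 − 20·7.5 = 0 → R_y = 348/16.4 = 21.2195 ≈ 21.22 kip.
ΣF_y = 0: L_y + 21.2195 − 10 − 20 = 0 → L_y = 8.780 kip.
ΣF_x = 0: no horizontal applied forces, so L_x = 0.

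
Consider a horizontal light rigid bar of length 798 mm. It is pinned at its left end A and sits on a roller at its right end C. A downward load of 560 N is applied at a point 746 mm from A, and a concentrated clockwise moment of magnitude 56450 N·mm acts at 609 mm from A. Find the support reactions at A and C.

A_x = 0, A_y = -34.25 N, C_y = 594.2 N

Taking moments about A: C_y·798 − 560·746 − 56450 = 0 → C_y = 474210/798 = 594.248 ≈ 594.2 N.
ΣF_y = 0: A_y + 594.248 − 560 = 0 → A_y = -34.25 N.
ΣF_x = 0: no horizontal applied forces, so A_x = 0.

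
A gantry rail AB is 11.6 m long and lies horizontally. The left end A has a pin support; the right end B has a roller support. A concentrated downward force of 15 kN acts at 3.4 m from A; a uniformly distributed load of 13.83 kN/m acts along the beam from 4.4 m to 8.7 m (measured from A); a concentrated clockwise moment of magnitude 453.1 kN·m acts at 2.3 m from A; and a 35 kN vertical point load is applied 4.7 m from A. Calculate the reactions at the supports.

Resultant of the distributed load: 13.83 × 4.3 = 59.469 kN at 6.55 m from A.
Taking moments about A: B_y·11.6 − 15·3.4 − (13.83·4.3)·6.55 − 453.1 − 35·4.7 = 0 → B_y = 1058.12195/11.6 = 91.2174 ≈ 91.22 kN.
ΣF_y = 0: A_y + 91.2174 − 15 − 13.83·4.3 − 35 = 0 → A_y = 18.25 kN.
ΣF_x = 0: no horizontal applied forces, so A_x = 0.

A_x = 0, A_y = 18.25 kN, B_y = 91.22 kN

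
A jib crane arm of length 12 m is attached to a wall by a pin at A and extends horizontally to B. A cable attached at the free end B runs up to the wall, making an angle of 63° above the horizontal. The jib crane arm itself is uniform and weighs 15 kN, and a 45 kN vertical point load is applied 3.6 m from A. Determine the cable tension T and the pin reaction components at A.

ΣM about A: T·sin63°·12 − 15·6 − 45·3.6 = 0 → T = 252/(12·0.891007) = 23.5688 ≈ 23.57 kN.
ΣF_x = 0: A_x − T·cos63° = 0 → A_x = 23.5688 × 0.45399 = 10.70 kN.
ΣF_y = 0: A_y + T·sin63° − 15 − 45 = 0 → A_y = 60 − 23.5688 × 0.891007 = 39.00 kN.

T = 23.57 kN, A_x = 10.70 kN, A_y = 39.00 kN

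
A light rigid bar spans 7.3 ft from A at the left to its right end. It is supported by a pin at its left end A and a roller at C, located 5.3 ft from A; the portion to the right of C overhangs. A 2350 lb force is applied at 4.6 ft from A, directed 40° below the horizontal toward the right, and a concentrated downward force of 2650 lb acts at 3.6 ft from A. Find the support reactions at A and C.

A_x = -1800 lb, A_y = 1050 lb, C_y = 3111 lb

ΣM about A: C_y·5.3 − 2350·sin40°·4.6 − 2650·3.6 = 0 → C_y = 16488.5/5.3 = 3111.04 ≈ 3111 lb.
ΣF_y = 0: A_y + 3111.04 − 2350·sin40° − 2650 = 0 → A_y = 1050 lb.
ΣF_x = 0: A_x + 2350·cos40° = 0 → A_x = -1800 lb.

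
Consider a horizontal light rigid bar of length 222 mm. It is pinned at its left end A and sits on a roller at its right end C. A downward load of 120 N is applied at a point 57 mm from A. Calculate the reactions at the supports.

A_x = 0, A_y = 89.19 N, C_y = 30.81 N

ΣM about A: C_y·222 − 120·57 = 0 → C_y = 6840/222 = 30.8108 ≈ 30.81 N.
ΣF_y = 0: A_y + 30.8108 − 120 = 0 → A_y = 89.19 N.
ΣF_x = 0: no horizontal applied forces, so A_x = 0.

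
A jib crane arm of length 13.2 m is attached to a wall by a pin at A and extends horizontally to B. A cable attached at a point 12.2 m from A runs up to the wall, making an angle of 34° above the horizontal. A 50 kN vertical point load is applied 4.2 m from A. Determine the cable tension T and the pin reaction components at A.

T = 30.78 kN, A_x = 25.52 kN, A_y = 32.79 kN

ΣM about A: T·sin34°·12.2 − 50·4.2 = 0 → T = 210/(12.2·0.559193) = 30.7821 ≈ 30.78 kN.
ΣF_x = 0: A_x − T·cos34° = 0 → A_x = 30.7821 × 0.829038 = 25.52 kN.
ΣF_y = 0: A_y + T·sin34° − 50 = 0 → A_y = 50 − 30.7821 × 0.559193 = 32.79 kN.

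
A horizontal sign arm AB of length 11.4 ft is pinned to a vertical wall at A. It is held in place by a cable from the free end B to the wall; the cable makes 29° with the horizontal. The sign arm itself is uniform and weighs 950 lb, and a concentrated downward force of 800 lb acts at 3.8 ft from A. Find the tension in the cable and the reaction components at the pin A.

T = 1530 lb, A_x = 1338 lb, A_y = 1008 lb

ΣM about A: T·sin29°·11.4 − 950·5.7 − 800·3.8 = 0 → T = 8455/(11.4·0.48481) = 1529.81 ≈ 1530 lb.
ΣF_x = 0: A_x − T·cos29° = 0 → A_x = 1529.81 × 0.87462 = 1338 lb.
ΣF_y = 0: A_y + T·sin29° − 950 − 800 = 0 → A_y = 1750 − 1529.81 × 0.48481 = 1008 lb.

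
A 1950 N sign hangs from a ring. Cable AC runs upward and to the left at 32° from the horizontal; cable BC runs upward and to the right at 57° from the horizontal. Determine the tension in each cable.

T_AC = 1062 N, T_BC = 1654 N

ΣF_x = 0: −T_AC·cos32° + T_BC·cos57° = 0 → T_BC = 1.55708·T_AC.
ΣF_y = 0: T_AC·sin32° + T_BC·sin57° = 1950.
Substitute: T_AC·(0.529919 + 1.55708·0.838671) = 1950 → T_AC = 1062.21 ≈ 1062 N.
Then T_BC = 1.55708 × 1062.21 = 1654 N.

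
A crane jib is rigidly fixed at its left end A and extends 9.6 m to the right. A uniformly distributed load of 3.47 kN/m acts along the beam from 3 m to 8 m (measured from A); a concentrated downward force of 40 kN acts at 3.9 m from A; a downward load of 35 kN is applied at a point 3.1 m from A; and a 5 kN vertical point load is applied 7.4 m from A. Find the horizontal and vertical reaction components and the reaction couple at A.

A_x = 0, A_y = 97.35 kN, M_A = 396.9 kN·m

Resultant of the distributed load: 3.47 × 5 = 17.35 kN at 5.5 m from A.
ΣF_x = 0: A_x = 0.
ΣF_y = 0: A_y − 3.47·5 − 40 − 35 − 5 = 0 → A_y = 97.35 kN.
ΣM about A: M_A − (3.47·5)·5.5 − 40·3.9 − 35·3.1 − 5·7.4 = 0 → M_A = 396.9 kN·m.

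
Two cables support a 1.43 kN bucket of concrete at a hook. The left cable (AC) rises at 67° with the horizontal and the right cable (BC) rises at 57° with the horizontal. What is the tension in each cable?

ΣF_x = 0: −T_AC·cos67° + T_BC·cos57° = 0 → T_BC = 0.717413·T_AC.
ΣF_y = 0: T_AC·sin67° + T_BC·sin57° = 1.43.
Substitute: T_AC·(0.920505 + 0.717413·0.838671) = 1.43 → T_AC = 0.939443 ≈ 0.9394 kN.
Then T_BC = 0.717413 × 0.939443 = 0.6740 kN.

T_AC = 0.9394 kN, T_BC = 0.6740 kN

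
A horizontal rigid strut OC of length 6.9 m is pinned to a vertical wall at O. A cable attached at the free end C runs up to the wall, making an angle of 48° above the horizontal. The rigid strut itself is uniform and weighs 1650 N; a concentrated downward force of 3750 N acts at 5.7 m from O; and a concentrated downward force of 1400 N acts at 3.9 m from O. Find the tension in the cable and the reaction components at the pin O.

T = 6343 N, O_x = 4245 N, O_y = 2086 N

ΣM about O: T·sin48°·6.9 − 1650·3.45 − 3750·5.7 − 1400·3.9 = 0 → T = 32527.5/(6.9·0.743145) = 6343.49 ≈ 6343 N.
ΣF_x = 0: O_x − T·cos48° = 0 → O_x = 6343.49 × 0.669131 = 4245 N.
ΣF_y = 0: O_y + T·sin48° − 1650 − 3750 − 1400 = 0 → O_y = 6800 − 6343.49 × 0.743145 = 2086 N.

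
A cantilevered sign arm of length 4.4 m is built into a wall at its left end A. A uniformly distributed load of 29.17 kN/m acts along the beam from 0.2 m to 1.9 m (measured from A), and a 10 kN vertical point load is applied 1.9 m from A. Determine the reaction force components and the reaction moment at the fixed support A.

Resultant of the distributed load: 29.17 × 1.7 = 49.589 kN at 1.05 m from A.
ΣF_x = 0: A_x = 0.
ΣF_y = 0: A_y − 29.17·1.7 − 10 = 0 → A_y = 59.59 kN.
ΣM about A: M_A − (29.17·1.7)·1.05 − 10·1.9 = 0 → M_A = 71.07 kN·m.

A_x = 0, A_y = 59.59 kN, M_A = 71.07 kN·m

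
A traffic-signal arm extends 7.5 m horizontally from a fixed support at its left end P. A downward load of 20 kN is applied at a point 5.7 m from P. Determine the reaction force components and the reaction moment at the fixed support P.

P_x = 0, P_y = 20.00 kN, M_P = 114.0 kN·m

ΣF_x = 0: P_x = 0.
ΣF_y = 0: P_y − 20 = 0 → P_y = 20.00 kN.
ΣM about P: M_P − 20·5.7 = 0 → M_P = 114.0 kN·m.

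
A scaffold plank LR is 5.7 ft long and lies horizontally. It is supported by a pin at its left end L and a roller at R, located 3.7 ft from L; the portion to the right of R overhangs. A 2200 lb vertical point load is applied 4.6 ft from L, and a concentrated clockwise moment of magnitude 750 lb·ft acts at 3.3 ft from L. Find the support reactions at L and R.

Moments about L: R_y·3.7 − 2200·4.6 − 750 = 0 → R_y = 10870/3.7 = 2937.84 ≈ 2938 lb.
ΣF_y = 0: L_y + 2937.84 − 2200 = 0 → L_y = -737.8 lb.
ΣF_x = 0: no horizontal applied forces, so L_x = 0.

L_x = 0, L_y = -737.8 lb, R_y = 2938 lb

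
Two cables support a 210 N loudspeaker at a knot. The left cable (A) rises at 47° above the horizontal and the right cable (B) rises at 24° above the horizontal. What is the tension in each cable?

T_A = 202.9 N, T_B = 151.5 N

ΣF_x = 0: −T_A·cos47° + T_B·cos24° = 0 → T_B = 0.74654·T_A.
ΣF_y = 0: T_A·sin47° + T_B·sin24° = 210.
Substitute: T_A·(0.731354 + 0.74654·0.406737) = 210 → T_A = 202.899 ≈ 202.9 N.
Then T_B = 0.74654 × 202.899 = 151.5 N.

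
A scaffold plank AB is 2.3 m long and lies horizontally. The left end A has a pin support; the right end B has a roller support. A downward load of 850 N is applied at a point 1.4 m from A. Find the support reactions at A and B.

A_x = 0, A_y = 332.6 N, B_y = 517.4 N

Taking moments about A: B_y·2.3 − 850·1.4 = 0 → B_y = 1190/2.3 = 517.391 ≈ 517.4 N.
ΣF_y = 0: A_y + 517.391 − 850 = 0 → A_y = 332.6 N.
ΣF_x = 0: no horizontal applied forces, so A_x = 0.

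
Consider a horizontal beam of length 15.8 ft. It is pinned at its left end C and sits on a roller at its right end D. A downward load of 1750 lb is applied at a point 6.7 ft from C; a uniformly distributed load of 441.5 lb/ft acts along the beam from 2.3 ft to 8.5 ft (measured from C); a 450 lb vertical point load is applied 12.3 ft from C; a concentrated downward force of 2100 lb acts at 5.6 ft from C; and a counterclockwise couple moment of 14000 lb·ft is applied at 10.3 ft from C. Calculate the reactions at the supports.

C_x = 0, C_y = 5151 lb, D_y = 1886 lb

Resultant of the distributed load: 441.5 × 6.2 = 2737.3 lb at 5.4 ft from C.
ΣM about C: D_y·15.8 − 1750·6.7 − (441.5·6.2)·5.4 − 450·12.3 − 2100·5.6 + 14000 = 0 → D_y = 29801.42/15.8 = 1886.17 ≈ 1886 lb.
ΣF_y = 0: C_y + 1886.17 − 1750 − 441.5·6.2 − 450 − 2100 = 0 → C_y = 5151 lb.
ΣF_x = 0: no horizontal applied forces, so C_x = 0.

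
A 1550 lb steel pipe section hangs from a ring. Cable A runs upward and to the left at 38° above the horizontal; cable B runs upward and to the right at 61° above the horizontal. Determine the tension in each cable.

T_A = 760.8 lb, T_B = 1237 lb

ΣF_x = 0: −T_A·cos38° + T_B·cos61° = 0 → T_B = 1.6254·T_A.
ΣF_y = 0: T_A·sin38° + T_B·sin61° = 1550.
Substitute: T_A·(0.615661 + 1.6254·0.87462) = 1550 → T_A = 760.823 ≈ 760.8 lb.
Then T_B = 1.6254 × 760.823 = 1237 lb.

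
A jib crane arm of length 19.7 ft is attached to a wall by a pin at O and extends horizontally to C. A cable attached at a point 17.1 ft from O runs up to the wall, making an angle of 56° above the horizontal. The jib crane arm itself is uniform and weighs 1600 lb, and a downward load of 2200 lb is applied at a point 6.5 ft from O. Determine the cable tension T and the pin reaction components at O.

T = 2120 lb, O_x = 1186 lb, O_y = 2042 lb

ΣM about O: T·sin56°·17.1 − 1600·9.85 − 2200·6.5 = 0 → T = 30060/(17.1·0.829038) = 2120.4 ≈ 2120 lb.
ΣF_x = 0: O_x − T·cos56° = 0 → O_x = 2120.4 × 0.559193 = 1186 lb.
ΣF_y = 0: O_y + T·sin56° − 1600 − 2200 = 0 → O_y = 3800 − 2120.4 × 0.829038 = 2042 lb.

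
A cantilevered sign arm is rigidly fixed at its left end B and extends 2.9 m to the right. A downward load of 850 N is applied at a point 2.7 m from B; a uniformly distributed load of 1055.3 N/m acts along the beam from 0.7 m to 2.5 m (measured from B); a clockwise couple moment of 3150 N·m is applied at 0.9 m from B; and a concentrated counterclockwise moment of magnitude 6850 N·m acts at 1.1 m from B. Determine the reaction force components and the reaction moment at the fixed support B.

Resultant of the distributed load: 1055.3 × 1.8 = 1899.54 N at 1.6 m from B.
ΣF_x = 0: B_x = 0.
ΣF_y = 0: B_y − 850 − 1055.3·1.8 = 0 → B_y = 2750 N.
ΣM about B: M_B − 850·2.7 − (1055.3·1.8)·1.6 − 3150 + 6850 = 0 → M_B = 1634 N·m.

B_x = 0, B_y = 2750 N, M_B = 1634 N·m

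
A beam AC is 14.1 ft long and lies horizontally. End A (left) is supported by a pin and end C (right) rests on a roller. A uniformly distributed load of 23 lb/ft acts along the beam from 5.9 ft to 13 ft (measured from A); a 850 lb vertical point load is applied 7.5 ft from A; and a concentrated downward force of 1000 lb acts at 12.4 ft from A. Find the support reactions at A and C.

Resultant of the distributed load: 23 × 7.1 = 163.3 lb at 9.45 ft from A.
ΣM about A: C_y·14.1 − (23·7.1)·9.45 − 850·7.5 − 1000·12.4 = 0 → C_y = 20318.185/14.1 = 1441.01 ≈ 1441 lb.
ΣF_y = 0: A_y + 1441.01 − 23·7.1 − 850 − 1000 = 0 → A_y = 572.3 lb.
ΣF_x = 0: no horizontal applied forces, so A_x = 0.

A_x = 0, A_y = 572.3 lb, C_y = 1441 lb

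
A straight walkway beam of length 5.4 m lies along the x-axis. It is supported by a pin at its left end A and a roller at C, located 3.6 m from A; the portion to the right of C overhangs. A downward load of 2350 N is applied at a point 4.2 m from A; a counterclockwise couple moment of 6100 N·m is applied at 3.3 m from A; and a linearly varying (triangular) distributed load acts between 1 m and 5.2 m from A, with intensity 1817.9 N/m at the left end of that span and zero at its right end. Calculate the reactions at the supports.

Resultant of the triangular load: ½ × 1817.9 × 4.2 = 3817.59 N, acting at 2.4 m from A (one-third of the span from the peak).
ΣM about A: C_y·3.6 − 2350·4.2 + 6100 − (½·1817.9·4.2)·2.4 = 0 → C_y = 12932.216/3.6 = 3592.28 ≈ 3592 N.
ΣF_y = 0: A_y + 3592.28 − 2350 − ½·1817.9·4.2 = 0 → A_y = 2575 N.
ΣF_x = 0: no horizontal applied forces, so A_x = 0.

A_x = 0, A_y = 2575 N, C_y = 3592 N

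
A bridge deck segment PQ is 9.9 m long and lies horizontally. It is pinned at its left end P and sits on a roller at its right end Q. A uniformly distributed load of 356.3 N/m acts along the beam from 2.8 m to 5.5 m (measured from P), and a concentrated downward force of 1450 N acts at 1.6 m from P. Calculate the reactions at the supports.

P_x = 0, P_y = 1774 N, Q_y = 637.6 N

Resultant of the distributed load: 356.3 × 2.7 = 962.01 N at 4.15 m from P.
Moments about P: Q_y·9.9 − (356.3·2.7)·4.15 − 1450·1.6 = 0 → Q_y = 6312.3415/9.9 = 637.61 ≈ 637.6 N.
ΣF_y = 0: P_y + 637.61 − 356.3·2.7 − 1450 = 0 → P_y = 1774 N.
ΣF_x = 0: no horizontal applied forces, so P_x = 0.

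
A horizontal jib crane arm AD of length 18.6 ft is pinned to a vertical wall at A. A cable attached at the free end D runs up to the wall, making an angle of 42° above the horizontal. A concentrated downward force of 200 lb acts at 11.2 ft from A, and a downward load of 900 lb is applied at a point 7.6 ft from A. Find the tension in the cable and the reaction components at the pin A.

T = 729.6 lb, A_x = 542.2 lb, A_y = 611.8 lb

ΣM about A: T·sin42°·18.6 − 200·11.2 − 900·7.6 = 0 → T = 9080/(18.6·0.669131) = 729.561 ≈ 729.6 lb.
ΣF_x = 0: A_x − T·cos42° = 0 → A_x = 729.561 × 0.743145 = 542.2 lb.
ΣF_y = 0: A_y + T·sin42° − 200 − 900 = 0 → A_y = 1100 − 729.561 × 0.669131 = 611.8 lb.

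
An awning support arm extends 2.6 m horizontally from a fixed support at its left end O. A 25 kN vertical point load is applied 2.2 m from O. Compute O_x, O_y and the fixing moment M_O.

O_x = 0, O_y = 25.00 kN, M_O = 55.00 kN·m

ΣF_x = 0: O_x = 0.
ΣF_y = 0: O_y − 25 = 0 → O_y = 25.00 kN.
ΣM about O: M_O − 25·2.2 = 0 → M_O = 55.00 kN·m.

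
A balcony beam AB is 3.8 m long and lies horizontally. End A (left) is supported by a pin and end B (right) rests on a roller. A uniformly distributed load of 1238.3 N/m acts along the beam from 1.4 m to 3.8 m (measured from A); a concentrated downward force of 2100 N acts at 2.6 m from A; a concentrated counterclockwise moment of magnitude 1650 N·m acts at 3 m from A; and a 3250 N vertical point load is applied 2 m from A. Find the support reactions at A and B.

A_x = 0, A_y = 3575 N, B_y = 4747 N

Resultant of the distributed load: 1238.3 × 2.4 = 2971.92 N at 2.6 m from A.
Taking moments about A: B_y·3.8 − (1238.3·2.4)·2.6 − 2100·2.6 + 1650 − 3250·2 = 0 → B_y = 18036.992/3.8 = 4746.58 ≈ 4747 N.
ΣF_y = 0: A_y + 4746.58 − 1238.3·2.4 − 2100 − 3250 = 0 → A_y = 3575 N.
ΣF_x = 0: no horizontal applied forces, so A_x = 0.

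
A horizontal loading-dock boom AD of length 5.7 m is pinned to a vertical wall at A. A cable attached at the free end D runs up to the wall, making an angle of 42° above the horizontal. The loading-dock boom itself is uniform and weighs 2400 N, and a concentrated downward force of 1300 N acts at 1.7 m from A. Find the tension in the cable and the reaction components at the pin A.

T = 2373 N, A_x = 1763 N, A_y = 2112 N

ΣM about A: T·sin42°·5.7 − 2400·2.85 − 1300·1.7 = 0 → T = 9050/(5.7·0.669131) = 2372.81 ≈ 2373 N.
ΣF_x = 0: A_x − T·cos42° = 0 → A_x = 2372.81 × 0.743145 = 1763 N.
ΣF_y = 0: A_y + T·sin42° − 2400 − 1300 = 0 → A_y = 3700 − 2372.81 × 0.669131 = 2112 N.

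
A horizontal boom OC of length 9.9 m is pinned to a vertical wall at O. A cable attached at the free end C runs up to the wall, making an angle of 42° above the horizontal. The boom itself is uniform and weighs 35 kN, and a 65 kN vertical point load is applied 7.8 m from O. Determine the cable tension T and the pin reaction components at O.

T = 102.7 kN, O_x = 76.31 kN, O_y = 31.29 kN

ΣM about O: T·sin42°·9.9 − 35·4.95 − 65·7.8 = 0 → T = 680.25/(9.9·0.669131) = 102.689 ≈ 102.7 kN.
ΣF_x = 0: O_x − T·cos42° = 0 → O_x = 102.689 × 0.743145 = 76.31 kN.
ΣF_y = 0: O_y + T·sin42° − 35 − 65 = 0 → O_y = 100 − 102.689 × 0.669131 = 31.29 kN.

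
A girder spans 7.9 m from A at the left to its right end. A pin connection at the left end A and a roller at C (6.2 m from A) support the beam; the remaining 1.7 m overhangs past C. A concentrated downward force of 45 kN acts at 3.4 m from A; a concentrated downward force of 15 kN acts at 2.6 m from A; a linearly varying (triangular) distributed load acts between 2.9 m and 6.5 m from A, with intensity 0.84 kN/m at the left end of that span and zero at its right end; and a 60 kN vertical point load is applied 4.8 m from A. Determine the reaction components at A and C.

A_x = 0, A_y = 43.09 kN, C_y = 78.42 kN

Resultant of the triangular load: ½ × 0.84 × 3.6 = 1.512 kN, acting at 4.1 m from A (one-third of the span from the peak).
Moments about A: C_y·6.2 − 45·3.4 − 15·2.6 − (½·0.84·3.6)·4.1 − 60·4.8 = 0 → C_y = 486.1992/6.2 = 78.4192 ≈ 78.42 kN.
ΣF_y = 0: A_y + 78.4192 − 45 − 15 − ½·0.84·3.6 − 60 = 0 → A_y = 43.09 kN.
ΣF_x = 0: no horizontal applied forces, so A_x = 0.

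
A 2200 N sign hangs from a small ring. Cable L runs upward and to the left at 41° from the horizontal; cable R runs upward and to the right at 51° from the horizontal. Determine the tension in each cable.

ΣF_x = 0: −T_L·cos41° + T_R·cos51° = 0 → T_R = 1.19925·T_L.
ΣF_y = 0: T_L·sin41° + T_R·sin51° = 2200.
Substitute: T_L·(0.656059 + 1.19925·0.777146) = 2200 → T_L = 1385.35 ≈ 1385 N.
Then T_R = 1.19925 × 1385.35 = 1661 N.

T_L = 1385 N, T_R = 1661 N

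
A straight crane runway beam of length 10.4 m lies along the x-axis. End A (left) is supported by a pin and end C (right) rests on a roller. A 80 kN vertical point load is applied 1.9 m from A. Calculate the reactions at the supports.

A_x = 0, A_y = 65.38 kN, C_y = 14.62 kN

Moments about A: C_y·10.4 − 80·1.9 = 0 → C_y = 152/10.4 = 14.6154 ≈ 14.62 kN.
ΣF_y = 0: A_y + 14.6154 − 80 = 0 → A_y = 65.38 kN.
ΣF_x = 0: no horizontal applied forces, so A_x = 0.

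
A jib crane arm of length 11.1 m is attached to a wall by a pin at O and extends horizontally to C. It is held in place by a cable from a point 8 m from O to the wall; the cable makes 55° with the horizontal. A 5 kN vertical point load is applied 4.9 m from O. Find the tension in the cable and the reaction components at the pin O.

ΣM about O: T·sin55°·8 − 5·4.9 = 0 → T = 24.5/(8·0.819152) = 3.73862 ≈ 3.739 kN.
ΣF_x = 0: O_x − T·cos55° = 0 → O_x = 3.73862 × 0.573576 = 2.144 kN.
ΣF_y = 0: O_y + T·sin55° − 5 = 0 → O_y = 5 − 3.73862 × 0.819152 = 1.938 kN.

T = 3.739 kN, O_x = 2.144 kN, O_y = 1.938 kN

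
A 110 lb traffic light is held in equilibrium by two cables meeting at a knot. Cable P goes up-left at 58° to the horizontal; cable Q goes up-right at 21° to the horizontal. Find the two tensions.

T_P = 104.6 lb, T_Q = 59.38 lb

ΣF_x = 0: −T_P·cos58° + T_Q·cos21° = 0 → T_Q = 0.56762·T_P.
ΣF_y = 0: T_P·sin58° + T_Q·sin21° = 110.
Substitute: T_P·(0.848048 + 0.56762·0.358368) = 110 → T_P = 104.616 ≈ 104.6 lb.
Then T_Q = 0.56762 × 104.616 = 59.38 lb.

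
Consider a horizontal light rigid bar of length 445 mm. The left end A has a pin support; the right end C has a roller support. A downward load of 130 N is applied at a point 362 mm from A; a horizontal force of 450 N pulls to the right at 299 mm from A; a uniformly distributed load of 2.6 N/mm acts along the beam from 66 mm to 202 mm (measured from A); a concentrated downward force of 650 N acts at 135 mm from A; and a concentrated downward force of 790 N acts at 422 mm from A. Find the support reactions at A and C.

A_x = -450.0 N, A_y = 765.0 N, C_y = 1159 N

Resultant of the distributed load: 2.6 × 136 = 353.6 N at 134 mm from A.
ΣM about A: C_y·445 − 130·362 − (2.6·136)·134 − 650·135 − 790·422 = 0 → C_y = 515572.4/445 = 1158.59 ≈ 1159 N.
ΣF_y = 0: A_y + 1158.59 − 130 − 2.6·136 − 650 − 790 = 0 → A_y = 765.0 N.
ΣF_x = 0: A_x + 450 = 0 → A_x = -450.0 N.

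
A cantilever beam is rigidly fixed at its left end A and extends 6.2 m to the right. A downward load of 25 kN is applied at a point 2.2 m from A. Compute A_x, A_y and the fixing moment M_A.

ΣF_x = 0: A_x = 0.
ΣF_y = 0: A_y − 25 = 0 → A_y = 25.00 kN.
ΣM about A: M_A − 25·2.2 = 0 → M_A = 55.00 kN·m.

A_x = 0, A_y = 25.00 kN, M_A = 55.00 kN·m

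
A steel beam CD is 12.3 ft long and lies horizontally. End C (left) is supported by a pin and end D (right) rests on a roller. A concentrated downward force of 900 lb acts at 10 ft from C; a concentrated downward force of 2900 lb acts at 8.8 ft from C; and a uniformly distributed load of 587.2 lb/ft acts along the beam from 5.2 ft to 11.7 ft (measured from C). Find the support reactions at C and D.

Resultant of the distributed load: 587.2 × 6.5 = 3816.8 lb at 8.45 ft from C.
ΣM about C: D_y·12.3 − 900·10 − 2900·8.8 − (587.2·6.5)·8.45 = 0 → D_y = 66771.96/12.3 = 5428.61 ≈ 5429 lb.
ΣF_y = 0: C_y + 5428.61 − 900 − 2900 − 587.2·6.5 = 0 → C_y = 2188 lb.
ΣF_x = 0: no horizontal applied forces, so C_x = 0.

C_x = 0, C_y = 2188 lb, D_y = 5429 lb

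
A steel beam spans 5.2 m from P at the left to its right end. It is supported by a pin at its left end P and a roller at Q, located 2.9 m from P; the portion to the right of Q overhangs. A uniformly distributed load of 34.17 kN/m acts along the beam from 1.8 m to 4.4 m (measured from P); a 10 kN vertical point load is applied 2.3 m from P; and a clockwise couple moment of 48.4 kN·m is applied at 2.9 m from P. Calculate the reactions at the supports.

Resultant of the distributed load: 34.17 × 2.6 = 88.842 kN at 3.1 m from P.
ΣM about P: Q_y·2.9 − (34.17·2.6)·3.1 − 10·2.3 − 48.4 = 0 → Q_y = 346.8102/2.9 = 119.59 ≈ 119.6 kN.
ΣF_y = 0: P_y + 119.59 − 34.17·2.6 − 10 = 0 → P_y = -20.75 kN.
ΣF_x = 0: no horizontal applied forces, so P_x = 0.

P_x = 0, P_y = -20.75 kN, Q_y = 119.6 kN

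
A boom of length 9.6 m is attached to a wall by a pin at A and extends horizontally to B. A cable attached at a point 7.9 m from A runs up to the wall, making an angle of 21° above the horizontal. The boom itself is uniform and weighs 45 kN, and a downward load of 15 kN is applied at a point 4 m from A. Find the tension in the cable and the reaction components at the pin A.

T = 97.49 kN, A_x = 91.01 kN, A_y = 25.06 kN

ΣM about A: T·sin21°·7.9 − 45·4.8 − 15·4 = 0 → T = 276/(7.9·0.358368) = 97.4884 ≈ 97.49 kN.
ΣF_x = 0: A_x − T·cos21° = 0 → A_x = 97.4884 × 0.93358 = 91.01 kN.
ΣF_y = 0: A_y + T·sin21° − 45 − 15 = 0 → A_y = 60 − 97.4884 × 0.358368 = 25.06 kN.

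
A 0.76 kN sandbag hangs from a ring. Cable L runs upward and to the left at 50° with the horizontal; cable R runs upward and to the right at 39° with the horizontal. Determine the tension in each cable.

ΣF_x = 0: −T_L·cos50° + T_R·cos39° = 0 → T_R = 0.827113·T_L.
ΣF_y = 0: T_L·sin50° + T_R·sin39° = 0.76.
Substitute: T_L·(0.766044 + 0.827113·0.62932) = 0.76 → T_L = 0.590721 ≈ 0.5907 kN.
Then T_R = 0.827113 × 0.590721 = 0.4886 kN.

T_L = 0.5907 kN, T_R = 0.4886 kN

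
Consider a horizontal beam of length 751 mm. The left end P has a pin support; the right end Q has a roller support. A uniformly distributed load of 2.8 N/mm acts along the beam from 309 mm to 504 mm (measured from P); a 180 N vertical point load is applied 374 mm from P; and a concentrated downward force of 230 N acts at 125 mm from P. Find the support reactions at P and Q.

P_x = 0, P_y = 532.5 N, Q_y = 423.5 N

Resultant of the distributed load: 2.8 × 195 = 546 N at 406.5 mm from P.
Moments about P: Q_y·751 − (2.8·195)·406.5 − 180·374 − 230·125 = 0 → Q_y = 318019/751 = 423.461 ≈ 423.5 N.
ΣF_y = 0: P_y + 423.461 − 2.8·195 − 180 − 230 = 0 → P_y = 532.5 N.
ΣF_x = 0: no horizontal applied forces, so P_x = 0.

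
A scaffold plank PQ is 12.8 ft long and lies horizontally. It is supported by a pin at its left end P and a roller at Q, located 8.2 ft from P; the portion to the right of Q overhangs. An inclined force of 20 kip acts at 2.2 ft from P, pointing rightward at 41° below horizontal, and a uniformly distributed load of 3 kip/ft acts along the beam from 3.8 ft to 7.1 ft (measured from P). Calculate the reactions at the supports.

P_x = -15.09 kip, P_y = 12.92 kip, Q_y = 10.10 kip

Resultant of the distributed load: 3 × 3.3 = 9.9 kip at 5.45 ft from P.
ΣM about P: Q_y·8.2 − 20·sin41°·2.2 − (3·3.3)·5.45 = 0 → Q_y = 82.8216/8.2 = 10.1002 ≈ 10.10 kip.
ΣF_y = 0: P_y + 10.1002 − 20·sin41° − 3·3.3 = 0 → P_y = 12.92 kip.
ΣF_x = 0: P_x + 20·cos41° = 0 → P_x = -15.09 kip.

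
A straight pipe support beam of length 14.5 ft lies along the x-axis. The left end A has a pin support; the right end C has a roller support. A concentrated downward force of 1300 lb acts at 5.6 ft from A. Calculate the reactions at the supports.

Taking moments about A: C_y·14.5 − 1300·5.6 = 0 → C_y = 7280/14.5 = 502.069 ≈ 502.1 lb.
ΣF_y = 0: A_y + 502.069 − 1300 = 0 → A_y = 797.9 lb.
ΣF_x = 0: no horizontal applied forces, so A_x = 0.

A_x = 0, A_y = 797.9 lb, C_y = 502.1 lb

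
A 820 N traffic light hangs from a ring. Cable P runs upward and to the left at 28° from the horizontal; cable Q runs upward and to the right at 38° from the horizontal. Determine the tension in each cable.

T_P = 707.3 N, T_Q = 792.5 N

ΣF_x = 0: −T_P·cos28° + T_Q·cos38° = 0 → T_Q = 1.12048·T_P.
ΣF_y = 0: T_P·sin28° + T_Q·sin38° = 820.
Substitute: T_P·(0.469472 + 1.12048·0.615661) = 820 → T_P = 707.319 ≈ 707.3 N.
Then T_Q = 1.12048 × 707.319 = 792.5 N.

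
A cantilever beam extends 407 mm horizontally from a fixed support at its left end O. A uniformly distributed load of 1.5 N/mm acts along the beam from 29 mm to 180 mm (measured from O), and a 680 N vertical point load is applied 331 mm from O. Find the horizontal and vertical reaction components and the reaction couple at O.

O_x = 0, O_y = 906.5 N, M_O = 248700 N·mm

Resultant of the distributed load: 1.5 × 151 = 226.5 N at 104.5 mm from O.
ΣF_x = 0: O_x = 0.
ΣF_y = 0: O_y − 1.5·151 − 680 = 0 → O_y = 906.5 N.
ΣM about O: M_O − (1.5·151)·104.5 − 680·331 = 0 → M_O = 248700 N·mm.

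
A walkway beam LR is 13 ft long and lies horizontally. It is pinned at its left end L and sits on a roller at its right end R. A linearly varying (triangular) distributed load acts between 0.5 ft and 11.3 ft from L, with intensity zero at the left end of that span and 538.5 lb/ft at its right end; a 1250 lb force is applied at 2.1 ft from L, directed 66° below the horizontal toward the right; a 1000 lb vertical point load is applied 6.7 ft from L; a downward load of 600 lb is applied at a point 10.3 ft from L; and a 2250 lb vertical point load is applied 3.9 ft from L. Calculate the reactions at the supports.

Resultant of the triangular load: ½ × 538.5 × 10.8 = 2907.9 lb, acting at 7.7 ft from L (one-third of the span from the peak).
Moments about L: R_y·13 − (½·538.5·10.8)·7.7 − 1250·sin66°·2.1 − 1000·6.7 − 600·10.3 − 2250·3.9 = 0 → R_y = 46443.9/13 = 3572.61 ≈ 3573 lb.
ΣF_y = 0: L_y + 3572.61 − ½·538.5·10.8 − 1250·sin66° − 1000 − 600 − 2250 = 0 → L_y = 4327 lb.
ΣF_x = 0: L_x + 1250·cos66° = 0 → L_x = -508.4 lb.

L_x = -508.4 lb, L_y = 4327 lb, R_y = 3573 lb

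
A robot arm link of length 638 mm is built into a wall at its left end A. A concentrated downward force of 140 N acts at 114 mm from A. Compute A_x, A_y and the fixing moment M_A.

ΣF_x = 0: A_x = 0.
ΣF_y = 0: A_y − 140 = 0 → A_y = 140.0 N.
ΣM about A: M_A − 140·114 = 0 → M_A = 15960 N·mm.

A_x = 0, A_y = 140.0 N, M_A = 15960 N·mm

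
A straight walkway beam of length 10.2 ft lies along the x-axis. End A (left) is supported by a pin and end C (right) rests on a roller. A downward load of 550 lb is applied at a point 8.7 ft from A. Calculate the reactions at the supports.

A_x = 0, A_y = 80.88 lb, C_y = 469.1 lb

Moments about A: C_y·10.2 − 550·8.7 = 0 → C_y = 4785/10.2 = 469.118 ≈ 469.1 lb.
ΣF_y = 0: A_y + 469.118 − 550 = 0 → A_y = 80.88 lb.
ΣF_x = 0: no horizontal applied forces, so A_x = 0.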